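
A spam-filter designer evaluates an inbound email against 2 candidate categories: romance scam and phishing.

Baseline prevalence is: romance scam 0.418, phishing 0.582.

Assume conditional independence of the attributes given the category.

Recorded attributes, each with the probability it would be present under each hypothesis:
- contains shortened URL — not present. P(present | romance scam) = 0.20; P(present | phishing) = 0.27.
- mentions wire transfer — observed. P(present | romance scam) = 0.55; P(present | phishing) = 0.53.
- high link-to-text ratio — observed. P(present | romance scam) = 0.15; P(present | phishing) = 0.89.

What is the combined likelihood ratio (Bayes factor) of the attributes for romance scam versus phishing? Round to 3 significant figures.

0.192

Joint likelihood of the attribute pattern under each hypothesis (using 1 − P(present | H) for each absent attribute):
  romance scam: (1 − 0.20) × 0.55 × 0.15 = 0.066
  phishing: (1 − 0.27) × 0.53 × 0.89 = 0.34434
Bayes factor = 0.066 / 0.34434 ≈ 0.192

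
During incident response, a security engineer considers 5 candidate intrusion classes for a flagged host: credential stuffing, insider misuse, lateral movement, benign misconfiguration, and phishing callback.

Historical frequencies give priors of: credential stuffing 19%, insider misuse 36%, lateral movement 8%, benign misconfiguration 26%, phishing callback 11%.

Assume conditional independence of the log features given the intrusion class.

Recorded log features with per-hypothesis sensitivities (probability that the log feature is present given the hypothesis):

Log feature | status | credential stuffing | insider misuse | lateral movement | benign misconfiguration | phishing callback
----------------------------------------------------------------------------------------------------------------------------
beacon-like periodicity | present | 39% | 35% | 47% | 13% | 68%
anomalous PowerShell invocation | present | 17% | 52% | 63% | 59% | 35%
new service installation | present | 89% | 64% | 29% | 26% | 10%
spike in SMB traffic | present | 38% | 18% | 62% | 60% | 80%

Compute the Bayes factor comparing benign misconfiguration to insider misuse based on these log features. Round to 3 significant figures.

The Bayes factor is the ratio of the joint likelihoods of the log feature pattern under the two hypotheses.
  benign misconfiguration: 0.13 × 0.59 × 0.26 × 0.60 = 0.011965
  insider misuse: 0.35 × 0.52 × 0.64 × 0.18 = 0.020966
Bayes factor = 0.011965 / 0.020966 ≈ 0.571

0.571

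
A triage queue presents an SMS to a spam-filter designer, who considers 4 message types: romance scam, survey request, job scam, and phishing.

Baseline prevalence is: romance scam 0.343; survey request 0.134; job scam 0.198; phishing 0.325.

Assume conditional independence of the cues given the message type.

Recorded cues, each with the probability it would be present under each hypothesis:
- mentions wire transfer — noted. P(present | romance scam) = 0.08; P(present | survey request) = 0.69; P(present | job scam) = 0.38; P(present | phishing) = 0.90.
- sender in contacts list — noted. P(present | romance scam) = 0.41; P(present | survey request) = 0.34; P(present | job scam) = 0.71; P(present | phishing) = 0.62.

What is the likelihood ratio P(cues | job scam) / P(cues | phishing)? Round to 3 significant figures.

Joint likelihood of the cue pattern under each hypothesis:
  job scam: 0.38 × 0.71 = 0.2698
  phishing: 0.90 × 0.62 = 0.558
Bayes factor = 0.2698 / 0.558 ≈ 0.484

0.484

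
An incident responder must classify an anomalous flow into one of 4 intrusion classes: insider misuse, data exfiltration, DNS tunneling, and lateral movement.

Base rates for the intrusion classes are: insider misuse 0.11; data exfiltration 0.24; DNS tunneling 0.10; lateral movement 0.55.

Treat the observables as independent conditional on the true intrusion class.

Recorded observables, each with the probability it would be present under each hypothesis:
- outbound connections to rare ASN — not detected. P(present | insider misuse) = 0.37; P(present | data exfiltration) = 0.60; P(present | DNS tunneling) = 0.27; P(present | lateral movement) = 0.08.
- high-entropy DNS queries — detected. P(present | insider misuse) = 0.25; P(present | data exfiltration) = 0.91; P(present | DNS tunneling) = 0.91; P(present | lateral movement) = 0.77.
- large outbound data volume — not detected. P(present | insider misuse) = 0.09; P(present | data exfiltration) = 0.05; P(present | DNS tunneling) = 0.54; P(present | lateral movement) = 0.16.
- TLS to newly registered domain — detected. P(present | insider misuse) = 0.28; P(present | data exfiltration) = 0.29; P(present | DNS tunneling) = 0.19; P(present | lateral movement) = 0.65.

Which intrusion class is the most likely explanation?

lateral movement

By Bayes' rule with conditional independence, the unnormalized weight for each hypothesis is prior × ∏ likelihoods (using 1 − P(present | H) for each absent observable):
  insider misuse: 0.11 × (1 − 0.37) × 0.25 × (1 − 0.09) × 0.28 = 0.0044144
  data exfiltration: 0.24 × (1 − 0.60) × 0.91 × (1 − 0.05) × 0.29 = 0.024068
  DNS tunneling: 0.10 × (1 − 0.27) × 0.91 × (1 − 0.54) × 0.19 = 0.005806
  lateral movement: 0.55 × (1 − 0.08) × 0.77 × (1 − 0.16) × 0.65 = 0.21273
Normalizing constant Z = 0.0044144 + 0.024068 + 0.005806 + 0.21273 = 0.24702.
P(insider misuse | evidence) ≈ 0.0044144 / 0.24702 ≈ 0.018
P(data exfiltration | evidence) ≈ 0.024068 / 0.24702 ≈ 0.097
P(DNS tunneling | evidence) ≈ 0.005806 / 0.24702 ≈ 0.024
P(lateral movement | evidence) ≈ 0.21273 / 0.24702 ≈ 0.861
The largest is 0.861, so lateral movement is most probable.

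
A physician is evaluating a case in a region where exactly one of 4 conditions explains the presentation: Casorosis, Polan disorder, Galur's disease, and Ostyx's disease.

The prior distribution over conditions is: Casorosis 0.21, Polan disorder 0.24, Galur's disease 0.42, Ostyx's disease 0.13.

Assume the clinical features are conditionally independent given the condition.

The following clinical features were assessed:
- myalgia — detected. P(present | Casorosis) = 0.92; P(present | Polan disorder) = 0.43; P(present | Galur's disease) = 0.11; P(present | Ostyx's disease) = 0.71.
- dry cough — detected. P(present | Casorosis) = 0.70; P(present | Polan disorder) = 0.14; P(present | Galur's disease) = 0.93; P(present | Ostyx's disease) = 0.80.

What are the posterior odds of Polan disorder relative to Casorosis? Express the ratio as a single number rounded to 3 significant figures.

The normalizing constant cancels in an odds ratio, so compute prior × likelihood for the two hypotheses only:
  Polan disorder: 0.24 × 0.43 × 0.14 = 0.014448
  Casorosis: 0.21 × 0.92 × 0.70 = 0.13524
Odds(Polan disorder : Casorosis) = 0.014448 / 0.13524 ≈ 0.107.

0.107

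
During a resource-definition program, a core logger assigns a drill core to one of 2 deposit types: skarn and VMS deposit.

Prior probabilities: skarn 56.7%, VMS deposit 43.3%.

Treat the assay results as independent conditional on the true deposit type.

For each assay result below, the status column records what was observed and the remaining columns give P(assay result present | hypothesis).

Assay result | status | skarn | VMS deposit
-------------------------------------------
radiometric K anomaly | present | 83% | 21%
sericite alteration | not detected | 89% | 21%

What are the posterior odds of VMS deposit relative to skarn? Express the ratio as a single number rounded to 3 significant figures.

Posterior odds equal prior odds times the likelihood ratio; only the two competing hypotheses matter (using 1 − P(present | H) for each absent assay result).
  VMS deposit: 0.433 × 0.21 × (1 − 0.21) = 0.071835
  skarn: 0.567 × 0.83 × (1 − 0.89) = 0.051767
Posterior odds = 0.071835 / 0.051767 ≈ 1.39.

1.39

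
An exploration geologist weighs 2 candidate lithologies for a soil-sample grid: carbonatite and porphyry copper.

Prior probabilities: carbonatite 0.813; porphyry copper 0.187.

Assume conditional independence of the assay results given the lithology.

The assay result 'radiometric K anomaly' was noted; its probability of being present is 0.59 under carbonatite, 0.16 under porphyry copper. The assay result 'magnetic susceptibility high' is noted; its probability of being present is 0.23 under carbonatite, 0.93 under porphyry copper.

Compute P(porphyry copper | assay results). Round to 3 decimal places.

0.201

By Bayes' rule with conditional independence, the unnormalized weight for each hypothesis is prior × ∏ likelihoods:
  carbonatite: 0.813 × 0.59 × 0.23 = 0.11032
  porphyry copper: 0.187 × 0.16 × 0.93 = 0.027826
Marginal likelihood of the evidence = 0.13815.
P(porphyry copper | evidence) = 0.027826 / 0.13815 ≈ 0.201.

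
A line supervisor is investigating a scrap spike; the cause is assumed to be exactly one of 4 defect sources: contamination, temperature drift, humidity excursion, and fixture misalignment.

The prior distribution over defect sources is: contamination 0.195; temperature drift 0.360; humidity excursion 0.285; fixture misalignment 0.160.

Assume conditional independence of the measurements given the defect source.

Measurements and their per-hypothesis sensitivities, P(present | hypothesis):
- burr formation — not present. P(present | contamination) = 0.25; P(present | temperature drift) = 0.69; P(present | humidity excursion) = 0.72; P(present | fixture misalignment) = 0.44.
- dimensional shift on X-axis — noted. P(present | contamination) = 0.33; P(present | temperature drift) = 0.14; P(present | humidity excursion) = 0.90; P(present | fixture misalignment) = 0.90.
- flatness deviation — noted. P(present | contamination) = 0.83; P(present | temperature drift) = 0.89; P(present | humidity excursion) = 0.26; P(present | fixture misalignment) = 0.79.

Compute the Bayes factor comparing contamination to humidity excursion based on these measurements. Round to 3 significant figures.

3.14

Take the product of per-measurement likelihoods under each hypothesis (using 1 − P(present | H) for each absent measurement), then divide.
  contamination: (1 − 0.25) × 0.33 × 0.83 = 0.20542
  humidity excursion: (1 − 0.72) × 0.90 × 0.26 = 0.06552
Bayes factor = 0.20542 / 0.06552 ≈ 3.14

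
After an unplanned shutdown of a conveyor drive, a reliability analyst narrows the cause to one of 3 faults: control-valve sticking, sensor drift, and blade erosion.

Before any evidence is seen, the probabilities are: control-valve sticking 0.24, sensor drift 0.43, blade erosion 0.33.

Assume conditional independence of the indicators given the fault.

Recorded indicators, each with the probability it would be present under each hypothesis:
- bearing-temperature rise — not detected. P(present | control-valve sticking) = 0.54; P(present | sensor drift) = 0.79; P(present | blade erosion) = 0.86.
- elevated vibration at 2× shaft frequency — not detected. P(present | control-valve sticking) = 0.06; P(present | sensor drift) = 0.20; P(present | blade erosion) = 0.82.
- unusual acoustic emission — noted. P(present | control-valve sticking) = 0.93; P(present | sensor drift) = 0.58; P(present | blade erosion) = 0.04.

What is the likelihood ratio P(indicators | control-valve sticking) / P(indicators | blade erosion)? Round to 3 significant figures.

399

The Bayes factor is the ratio of the joint likelihoods of the indicator pattern under the two hypotheses (using 1 − P(present | H) for each absent indicator).
  control-valve sticking: (1 − 0.54) × (1 − 0.06) × 0.93 = 0.40213
  blade erosion: (1 − 0.86) × (1 − 0.82) × 0.04 = 0.001008
Bayes factor = 0.40213 / 0.001008 ≈ 399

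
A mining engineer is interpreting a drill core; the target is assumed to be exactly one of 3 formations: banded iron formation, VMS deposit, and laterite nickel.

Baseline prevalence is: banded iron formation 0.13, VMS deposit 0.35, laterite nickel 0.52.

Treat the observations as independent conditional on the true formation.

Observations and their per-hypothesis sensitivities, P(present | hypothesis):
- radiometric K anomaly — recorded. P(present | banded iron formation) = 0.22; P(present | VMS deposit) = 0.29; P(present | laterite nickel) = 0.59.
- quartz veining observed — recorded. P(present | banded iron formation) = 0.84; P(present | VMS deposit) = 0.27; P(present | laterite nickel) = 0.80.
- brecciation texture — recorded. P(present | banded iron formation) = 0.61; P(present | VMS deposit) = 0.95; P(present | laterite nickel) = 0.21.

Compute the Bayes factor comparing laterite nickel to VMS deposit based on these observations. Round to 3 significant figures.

1.33

Take the product of per-observation likelihoods under each hypothesis, then divide.
  laterite nickel: 0.59 × 0.80 × 0.21 = 0.09912
  VMS deposit: 0.29 × 0.27 × 0.95 = 0.074385
Bayes factor = 0.09912 / 0.074385 ≈ 1.33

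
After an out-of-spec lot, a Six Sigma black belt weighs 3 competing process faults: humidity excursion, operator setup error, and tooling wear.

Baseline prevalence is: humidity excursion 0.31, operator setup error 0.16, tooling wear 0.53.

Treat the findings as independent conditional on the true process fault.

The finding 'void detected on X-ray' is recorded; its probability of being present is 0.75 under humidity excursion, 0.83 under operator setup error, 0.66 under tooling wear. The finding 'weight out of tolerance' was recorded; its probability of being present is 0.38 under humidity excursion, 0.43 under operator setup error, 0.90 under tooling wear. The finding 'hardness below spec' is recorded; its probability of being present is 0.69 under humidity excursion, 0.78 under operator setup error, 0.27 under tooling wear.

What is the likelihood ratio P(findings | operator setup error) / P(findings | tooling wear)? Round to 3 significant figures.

1.74

The Bayes factor is the ratio of the joint likelihoods of the evidence pattern under the two hypotheses.
  operator setup error: 0.83 × 0.43 × 0.78 = 0.27838
  tooling wear: 0.66 × 0.90 × 0.27 = 0.16038
Bayes factor = 0.27838 / 0.16038 ≈ 1.74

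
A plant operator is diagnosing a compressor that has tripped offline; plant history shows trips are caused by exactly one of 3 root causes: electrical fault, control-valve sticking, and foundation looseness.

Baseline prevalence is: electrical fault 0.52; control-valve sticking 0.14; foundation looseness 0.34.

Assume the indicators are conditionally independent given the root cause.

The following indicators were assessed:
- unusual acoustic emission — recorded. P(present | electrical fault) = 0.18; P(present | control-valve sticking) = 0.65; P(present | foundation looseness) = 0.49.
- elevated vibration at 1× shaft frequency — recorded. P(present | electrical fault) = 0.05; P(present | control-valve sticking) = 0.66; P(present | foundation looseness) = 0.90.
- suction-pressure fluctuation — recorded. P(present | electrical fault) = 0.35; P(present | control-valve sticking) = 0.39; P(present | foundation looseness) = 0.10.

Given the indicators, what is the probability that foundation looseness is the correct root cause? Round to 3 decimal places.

0.374

For each hypothesis, the unnormalized posterior weight is prior × product of the indicator likelihoods:
  electrical fault: 0.52 × 0.18 × 0.05 × 0.35 = 0.001638
  control-valve sticking: 0.14 × 0.65 × 0.66 × 0.39 = 0.023423
  foundation looseness: 0.34 × 0.49 × 0.90 × 0.10 = 0.014994
Normalizing constant Z = 0.001638 + 0.023423 + 0.014994 = 0.040055.
P(foundation looseness | evidence) = 0.014994 / 0.040055 ≈ 0.374.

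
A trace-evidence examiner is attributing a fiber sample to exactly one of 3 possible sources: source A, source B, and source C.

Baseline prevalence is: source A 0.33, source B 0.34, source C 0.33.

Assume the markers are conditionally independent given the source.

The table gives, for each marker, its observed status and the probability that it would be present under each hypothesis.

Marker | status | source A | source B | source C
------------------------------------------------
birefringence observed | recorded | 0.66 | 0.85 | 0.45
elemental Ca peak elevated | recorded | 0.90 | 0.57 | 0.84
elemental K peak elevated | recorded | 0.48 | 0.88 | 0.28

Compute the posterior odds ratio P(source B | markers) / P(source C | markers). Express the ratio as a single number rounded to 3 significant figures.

Unnormalized posterior weight (prior times the marker likelihoods) for each of the two hypotheses:
  source B: 0.34 × 0.85 × 0.57 × 0.88 = 0.14496
  source C: 0.33 × 0.45 × 0.84 × 0.28 = 0.034927
Odds(source B : source C) = 0.14496 / 0.034927 ≈ 4.15.

4.15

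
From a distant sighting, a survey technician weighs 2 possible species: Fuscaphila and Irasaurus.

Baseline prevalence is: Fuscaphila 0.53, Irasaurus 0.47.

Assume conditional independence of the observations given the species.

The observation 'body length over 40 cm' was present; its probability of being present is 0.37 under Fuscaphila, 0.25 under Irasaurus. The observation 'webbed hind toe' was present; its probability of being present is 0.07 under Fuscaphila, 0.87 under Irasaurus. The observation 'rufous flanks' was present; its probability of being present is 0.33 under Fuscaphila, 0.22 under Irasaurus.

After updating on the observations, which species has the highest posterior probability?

Multiply each prior by the joint likelihood of the evidence pattern:
  Fuscaphila: 0.53 × 0.37 × 0.07 × 0.33 = 0.0045299
  Irasaurus: 0.47 × 0.25 × 0.87 × 0.22 = 0.022489
Normalizing constant Z = 0.0045299 + 0.022489 = 0.027019.
P(Fuscaphila | evidence) ≈ 0.0045299 / 0.027019 ≈ 0.168
P(Irasaurus | evidence) ≈ 0.022489 / 0.027019 ≈ 0.832
The largest is 0.832, so Irasaurus is most probable.

Irasaurus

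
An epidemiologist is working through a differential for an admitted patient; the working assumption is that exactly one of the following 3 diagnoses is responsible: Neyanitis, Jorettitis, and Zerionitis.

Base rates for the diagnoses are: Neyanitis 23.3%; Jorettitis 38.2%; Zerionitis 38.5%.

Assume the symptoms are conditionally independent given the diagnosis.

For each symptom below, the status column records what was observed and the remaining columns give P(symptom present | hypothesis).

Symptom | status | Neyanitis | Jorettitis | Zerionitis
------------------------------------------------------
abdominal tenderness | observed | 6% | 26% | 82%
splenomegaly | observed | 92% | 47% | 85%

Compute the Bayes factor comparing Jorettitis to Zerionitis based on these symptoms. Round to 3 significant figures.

Take the product of per-symptom likelihoods under each hypothesis, then divide.
  Jorettitis: 0.26 × 0.47 = 0.1222
  Zerionitis: 0.82 × 0.85 = 0.697
Bayes factor = 0.1222 / 0.697 ≈ 0.175

0.175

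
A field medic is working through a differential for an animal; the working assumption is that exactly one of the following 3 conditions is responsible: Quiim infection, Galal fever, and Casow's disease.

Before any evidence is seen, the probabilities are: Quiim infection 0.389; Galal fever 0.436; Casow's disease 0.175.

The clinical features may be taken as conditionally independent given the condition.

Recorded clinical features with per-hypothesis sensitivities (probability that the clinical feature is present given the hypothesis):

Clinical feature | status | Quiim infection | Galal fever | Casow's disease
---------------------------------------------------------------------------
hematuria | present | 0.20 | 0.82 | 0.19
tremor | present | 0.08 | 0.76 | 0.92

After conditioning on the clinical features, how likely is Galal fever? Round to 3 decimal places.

0.881

For each hypothesis, the unnormalized posterior weight is prior × product of the clinical feature likelihoods:
  Quiim infection: 0.389 × 0.20 × 0.08 = 0.006224
  Galal fever: 0.436 × 0.82 × 0.76 = 0.27172
  Casow's disease: 0.175 × 0.19 × 0.92 = 0.03059
Normalizing constant Z = 0.006224 + 0.27172 + 0.03059 = 0.30853.
P(Galal fever | evidence) = 0.27172 / 0.30853 ≈ 0.881.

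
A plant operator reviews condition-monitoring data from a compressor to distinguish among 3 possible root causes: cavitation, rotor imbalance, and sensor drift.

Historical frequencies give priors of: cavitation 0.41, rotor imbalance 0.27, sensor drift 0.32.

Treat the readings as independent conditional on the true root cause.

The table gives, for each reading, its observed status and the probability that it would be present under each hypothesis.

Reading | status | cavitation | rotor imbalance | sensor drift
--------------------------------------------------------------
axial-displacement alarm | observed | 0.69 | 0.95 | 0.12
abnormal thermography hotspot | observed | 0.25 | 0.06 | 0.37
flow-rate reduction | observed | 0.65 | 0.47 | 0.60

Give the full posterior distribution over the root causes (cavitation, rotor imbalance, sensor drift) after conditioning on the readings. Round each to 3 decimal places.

0.745, 0.117, 0.138

For each hypothesis, the unnormalized posterior weight is prior × product of the reading likelihoods:
  cavitation: 0.41 × 0.69 × 0.25 × 0.65 = 0.045971
  rotor imbalance: 0.27 × 0.95 × 0.06 × 0.47 = 0.0072333
  sensor drift: 0.32 × 0.12 × 0.37 × 0.60 = 0.0085248
Marginal likelihood of the evidence = 0.061729.
P(cavitation | evidence) = 0.045971 / 0.061729 ≈ 0.745
P(rotor imbalance | evidence) = 0.0072333 / 0.061729 ≈ 0.117
P(sensor drift | evidence) = 0.0085248 / 0.061729 ≈ 0.138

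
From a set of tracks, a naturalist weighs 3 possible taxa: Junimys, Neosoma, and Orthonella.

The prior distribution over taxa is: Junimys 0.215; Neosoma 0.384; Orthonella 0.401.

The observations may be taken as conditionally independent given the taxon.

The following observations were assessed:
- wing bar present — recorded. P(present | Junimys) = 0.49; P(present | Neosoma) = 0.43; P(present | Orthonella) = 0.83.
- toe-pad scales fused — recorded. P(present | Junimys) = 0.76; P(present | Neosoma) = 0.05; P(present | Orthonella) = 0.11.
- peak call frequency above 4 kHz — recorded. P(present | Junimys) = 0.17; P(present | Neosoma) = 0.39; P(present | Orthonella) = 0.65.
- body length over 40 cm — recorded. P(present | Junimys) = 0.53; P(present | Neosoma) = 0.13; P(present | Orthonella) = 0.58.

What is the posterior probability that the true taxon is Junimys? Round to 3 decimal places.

0.337

For each hypothesis, the unnormalized posterior weight is prior × product of the observation likelihoods:
  Junimys: 0.215 × 0.49 × 0.76 × 0.17 × 0.53 = 0.0072139
  Neosoma: 0.384 × 0.43 × 0.05 × 0.39 × 0.13 = 0.00041858
  Orthonella: 0.401 × 0.83 × 0.11 × 0.65 × 0.58 = 0.013802
The unnormalized weights sum to 0.021435.
P(Junimys | evidence) = 0.0072139 / 0.021435 ≈ 0.337.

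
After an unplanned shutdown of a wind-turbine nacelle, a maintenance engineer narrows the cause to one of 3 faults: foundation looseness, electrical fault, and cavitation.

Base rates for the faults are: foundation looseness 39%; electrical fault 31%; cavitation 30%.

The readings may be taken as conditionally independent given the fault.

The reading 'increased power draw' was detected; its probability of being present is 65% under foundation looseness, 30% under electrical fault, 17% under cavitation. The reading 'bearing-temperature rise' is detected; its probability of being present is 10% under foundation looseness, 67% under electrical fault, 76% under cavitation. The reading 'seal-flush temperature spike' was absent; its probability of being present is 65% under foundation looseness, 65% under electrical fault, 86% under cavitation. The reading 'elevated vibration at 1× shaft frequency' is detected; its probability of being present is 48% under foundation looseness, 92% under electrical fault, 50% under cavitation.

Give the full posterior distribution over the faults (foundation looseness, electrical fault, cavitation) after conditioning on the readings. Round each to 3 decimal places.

By Bayes' rule with conditional independence, the unnormalized weight for each hypothesis is prior × ∏ likelihoods (using 1 − P(present | H) for each absent reading):
  foundation looseness: 0.39 × 0.65 × 0.10 × (1 − 0.65) × 0.48 = 0.0042588
  electrical fault: 0.31 × 0.30 × 0.67 × (1 − 0.65) × 0.92 = 0.020064
  cavitation: 0.30 × 0.17 × 0.76 × (1 − 0.86) × 0.50 = 0.0027132
Marginal likelihood of the evidence = 0.027036.
P(foundation looseness | evidence) = 0.0042588 / 0.027036 ≈ 0.158
P(electrical fault | evidence) = 0.020064 / 0.027036 ≈ 0.742
P(cavitation | evidence) = 0.0027132 / 0.027036 ≈ 0.100

0.158, 0.742, 0.100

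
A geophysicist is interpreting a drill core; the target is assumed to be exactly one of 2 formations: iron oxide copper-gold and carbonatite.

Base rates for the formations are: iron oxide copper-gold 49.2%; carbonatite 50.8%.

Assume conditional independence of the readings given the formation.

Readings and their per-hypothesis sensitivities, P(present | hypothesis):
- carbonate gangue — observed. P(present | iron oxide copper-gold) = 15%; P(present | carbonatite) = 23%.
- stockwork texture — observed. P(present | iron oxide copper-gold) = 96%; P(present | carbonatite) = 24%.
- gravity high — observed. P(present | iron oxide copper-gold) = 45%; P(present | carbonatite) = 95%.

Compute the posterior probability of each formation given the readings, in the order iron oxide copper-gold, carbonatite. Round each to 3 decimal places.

Multiply each prior by the joint likelihood of the reading pattern:
  iron oxide copper-gold: 0.492 × 0.15 × 0.96 × 0.45 = 0.031882
  carbonatite: 0.508 × 0.23 × 0.24 × 0.95 = 0.02664
Normalizing constant Z = 0.031882 + 0.02664 = 0.058521.
P(iron oxide copper-gold | evidence) = 0.031882 / 0.058521 ≈ 0.545
P(carbonatite | evidence) = 0.02664 / 0.058521 ≈ 0.455

0.545, 0.455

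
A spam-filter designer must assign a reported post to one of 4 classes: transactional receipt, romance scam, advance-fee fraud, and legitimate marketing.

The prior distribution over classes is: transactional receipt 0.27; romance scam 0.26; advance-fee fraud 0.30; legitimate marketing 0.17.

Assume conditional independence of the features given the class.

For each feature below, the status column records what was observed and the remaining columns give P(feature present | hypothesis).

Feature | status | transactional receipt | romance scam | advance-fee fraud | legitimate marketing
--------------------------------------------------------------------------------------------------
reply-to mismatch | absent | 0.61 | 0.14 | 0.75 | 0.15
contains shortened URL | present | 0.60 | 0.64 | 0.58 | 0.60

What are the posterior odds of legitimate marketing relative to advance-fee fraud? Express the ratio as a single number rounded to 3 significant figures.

Unnormalized posterior weight (prior times the feature likelihoods) for each of the two hypotheses (using 1 − P(present | H) for each absent feature):
  legitimate marketing: 0.17 × (1 − 0.15) × 0.60 = 0.0867
  advance-fee fraud: 0.30 × (1 − 0.75) × 0.58 = 0.0435
Posterior odds = 0.0867 / 0.0435 ≈ 1.99.

1.99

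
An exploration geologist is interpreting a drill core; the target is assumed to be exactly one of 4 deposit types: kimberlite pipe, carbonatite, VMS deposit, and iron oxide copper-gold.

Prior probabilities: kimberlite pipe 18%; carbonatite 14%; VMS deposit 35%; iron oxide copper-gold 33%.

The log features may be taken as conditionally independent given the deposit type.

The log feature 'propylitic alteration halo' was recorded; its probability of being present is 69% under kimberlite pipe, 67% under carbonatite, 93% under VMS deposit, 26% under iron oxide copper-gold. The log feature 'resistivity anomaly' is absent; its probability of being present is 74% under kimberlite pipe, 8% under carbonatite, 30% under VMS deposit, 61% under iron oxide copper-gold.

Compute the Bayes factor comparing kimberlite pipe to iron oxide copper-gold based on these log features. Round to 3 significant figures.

1.77

The Bayes factor is the ratio of the joint likelihoods of the log feature pattern under the two hypotheses (using 1 − P(present | H) for each absent log feature).
  kimberlite pipe: 0.69 × (1 − 0.74) = 0.1794
  iron oxide copper-gold: 0.26 × (1 − 0.61) = 0.1014
Bayes factor = 0.1794 / 0.1014 ≈ 1.77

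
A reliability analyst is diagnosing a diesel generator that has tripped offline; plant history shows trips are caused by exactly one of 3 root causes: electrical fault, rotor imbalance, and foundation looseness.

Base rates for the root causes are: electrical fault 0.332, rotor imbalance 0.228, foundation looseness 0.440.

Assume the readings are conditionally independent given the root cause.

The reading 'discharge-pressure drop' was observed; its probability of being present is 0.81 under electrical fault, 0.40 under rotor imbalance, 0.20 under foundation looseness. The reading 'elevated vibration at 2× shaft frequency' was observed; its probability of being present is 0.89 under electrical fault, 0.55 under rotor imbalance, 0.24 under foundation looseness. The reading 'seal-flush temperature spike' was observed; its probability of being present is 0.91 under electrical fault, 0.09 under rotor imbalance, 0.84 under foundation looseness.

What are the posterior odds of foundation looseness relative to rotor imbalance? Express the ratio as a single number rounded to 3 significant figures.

Posterior odds equal prior odds times the likelihood ratio; only the two competing hypotheses matter.
  foundation looseness: 0.440 × 0.20 × 0.24 × 0.84 = 0.017741
  rotor imbalance: 0.228 × 0.40 × 0.55 × 0.09 = 0.0045144
Posterior odds = 0.017741 / 0.0045144 ≈ 3.93.

3.93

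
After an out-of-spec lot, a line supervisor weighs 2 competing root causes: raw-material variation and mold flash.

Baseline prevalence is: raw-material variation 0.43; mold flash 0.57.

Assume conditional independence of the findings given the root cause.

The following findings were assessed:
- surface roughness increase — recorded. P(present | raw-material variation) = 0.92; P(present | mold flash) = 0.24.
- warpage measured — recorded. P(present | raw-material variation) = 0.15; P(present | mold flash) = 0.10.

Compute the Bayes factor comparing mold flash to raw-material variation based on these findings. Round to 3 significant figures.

0.174

The Bayes factor is the ratio of the joint likelihoods of the evidence pattern under the two hypotheses.
  mold flash: 0.24 × 0.10 = 0.024
  raw-material variation: 0.92 × 0.15 = 0.138
Bayes factor = 0.024 / 0.138 ≈ 0.174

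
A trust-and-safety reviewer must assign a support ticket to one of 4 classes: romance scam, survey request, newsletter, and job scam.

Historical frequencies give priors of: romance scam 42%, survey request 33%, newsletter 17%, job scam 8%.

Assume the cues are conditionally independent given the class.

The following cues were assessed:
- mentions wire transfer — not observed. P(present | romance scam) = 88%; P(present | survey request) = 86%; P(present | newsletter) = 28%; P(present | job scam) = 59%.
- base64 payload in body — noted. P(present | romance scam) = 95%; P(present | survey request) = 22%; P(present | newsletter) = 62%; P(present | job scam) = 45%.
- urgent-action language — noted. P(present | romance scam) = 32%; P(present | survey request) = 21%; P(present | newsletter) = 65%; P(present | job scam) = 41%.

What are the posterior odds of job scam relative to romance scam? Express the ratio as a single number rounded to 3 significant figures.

The normalizing constant cancels in an odds ratio, so compute prior × likelihood for the two hypotheses only (using 1 − P(present | H) for each absent cue):
  job scam: 0.08 × (1 − 0.59) × 0.45 × 0.41 = 0.0060516
  romance scam: 0.42 × (1 − 0.88) × 0.95 × 0.32 = 0.015322
Posterior odds = 0.0060516 / 0.015322 ≈ 0.395.

0.395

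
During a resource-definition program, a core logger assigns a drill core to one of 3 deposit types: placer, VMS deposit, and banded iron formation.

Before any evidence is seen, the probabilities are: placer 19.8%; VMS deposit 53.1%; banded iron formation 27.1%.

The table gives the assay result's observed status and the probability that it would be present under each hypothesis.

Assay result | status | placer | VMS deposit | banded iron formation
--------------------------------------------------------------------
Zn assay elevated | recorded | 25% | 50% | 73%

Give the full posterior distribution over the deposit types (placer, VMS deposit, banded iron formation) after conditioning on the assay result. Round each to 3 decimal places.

0.097, 0.518, 0.386

Multiply each prior by the likelihood of the assay result:
  placer: 0.198 × 0.25 = 0.0495
  VMS deposit: 0.531 × 0.50 = 0.2655
  banded iron formation: 0.271 × 0.73 = 0.19783
Marginal likelihood of the evidence = 0.51283.
P(placer | evidence) = 0.0495 / 0.51283 ≈ 0.097
P(VMS deposit | evidence) = 0.2655 / 0.51283 ≈ 0.518
P(banded iron formation | evidence) = 0.19783 / 0.51283 ≈ 0.386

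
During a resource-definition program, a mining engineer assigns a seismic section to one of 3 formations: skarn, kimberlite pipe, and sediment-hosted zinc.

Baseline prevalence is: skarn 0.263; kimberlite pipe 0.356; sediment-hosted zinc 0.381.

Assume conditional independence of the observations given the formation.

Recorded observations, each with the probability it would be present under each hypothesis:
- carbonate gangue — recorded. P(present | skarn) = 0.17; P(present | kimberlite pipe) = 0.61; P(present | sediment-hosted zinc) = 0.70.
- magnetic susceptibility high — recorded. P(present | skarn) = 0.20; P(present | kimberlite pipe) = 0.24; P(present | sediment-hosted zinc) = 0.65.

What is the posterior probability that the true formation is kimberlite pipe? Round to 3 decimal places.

By Bayes' rule with conditional independence, the unnormalized weight for each hypothesis is prior × ∏ likelihoods:
  skarn: 0.263 × 0.17 × 0.20 = 0.008942
  kimberlite pipe: 0.356 × 0.61 × 0.24 = 0.052118
  sediment-hosted zinc: 0.381 × 0.70 × 0.65 = 0.17336
Marginal likelihood of the evidence = 0.23442.
P(kimberlite pipe | evidence) = 0.052118 / 0.23442 ≈ 0.222.

0.222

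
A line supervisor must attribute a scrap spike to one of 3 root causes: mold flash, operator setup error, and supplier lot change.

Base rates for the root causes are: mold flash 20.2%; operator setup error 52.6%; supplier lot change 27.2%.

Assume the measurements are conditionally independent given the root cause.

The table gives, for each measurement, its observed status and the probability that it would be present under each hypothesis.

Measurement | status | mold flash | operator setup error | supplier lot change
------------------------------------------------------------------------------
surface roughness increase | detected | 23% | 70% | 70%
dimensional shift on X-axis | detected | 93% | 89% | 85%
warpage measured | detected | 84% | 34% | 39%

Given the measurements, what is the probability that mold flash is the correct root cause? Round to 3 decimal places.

For each hypothesis, the unnormalized posterior weight is prior × product of the measurement likelihoods:
  mold flash: 0.202 × 0.23 × 0.93 × 0.84 = 0.036295
  operator setup error: 0.526 × 0.70 × 0.89 × 0.34 = 0.11142
  supplier lot change: 0.272 × 0.70 × 0.85 × 0.39 = 0.063118
Normalizing constant Z = 0.036295 + 0.11142 + 0.063118 = 0.21083.
P(mold flash | evidence) = 0.036295 / 0.21083 ≈ 0.172.

0.172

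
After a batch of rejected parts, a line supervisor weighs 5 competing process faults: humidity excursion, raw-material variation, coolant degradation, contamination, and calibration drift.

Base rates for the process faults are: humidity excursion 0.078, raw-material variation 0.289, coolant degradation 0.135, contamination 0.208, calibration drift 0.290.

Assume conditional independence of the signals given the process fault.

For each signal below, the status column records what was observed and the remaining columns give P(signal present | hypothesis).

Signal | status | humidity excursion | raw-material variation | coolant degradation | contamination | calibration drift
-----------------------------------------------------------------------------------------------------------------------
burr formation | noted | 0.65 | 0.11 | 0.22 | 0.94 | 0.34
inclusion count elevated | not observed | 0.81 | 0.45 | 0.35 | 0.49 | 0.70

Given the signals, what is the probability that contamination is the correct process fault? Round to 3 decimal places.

0.567

For each hypothesis, the unnormalized posterior weight is prior × product of the signal likelihoods (using 1 − P(present | H) for each absent signal):
  humidity excursion: 0.078 × 0.65 × (1 − 0.81) = 0.009633
  raw-material variation: 0.289 × 0.11 × (1 − 0.45) = 0.017485
  coolant degradation: 0.135 × 0.22 × (1 − 0.35) = 0.019305
  contamination: 0.208 × 0.94 × (1 − 0.49) = 0.099715
  calibration drift: 0.290 × 0.34 × (1 − 0.70) = 0.02958
Normalizing constant Z = 0.009633 + 0.017485 + 0.019305 + 0.099715 + 0.02958 = 0.17572.
P(contamination | evidence) = 0.099715 / 0.17572 ≈ 0.567.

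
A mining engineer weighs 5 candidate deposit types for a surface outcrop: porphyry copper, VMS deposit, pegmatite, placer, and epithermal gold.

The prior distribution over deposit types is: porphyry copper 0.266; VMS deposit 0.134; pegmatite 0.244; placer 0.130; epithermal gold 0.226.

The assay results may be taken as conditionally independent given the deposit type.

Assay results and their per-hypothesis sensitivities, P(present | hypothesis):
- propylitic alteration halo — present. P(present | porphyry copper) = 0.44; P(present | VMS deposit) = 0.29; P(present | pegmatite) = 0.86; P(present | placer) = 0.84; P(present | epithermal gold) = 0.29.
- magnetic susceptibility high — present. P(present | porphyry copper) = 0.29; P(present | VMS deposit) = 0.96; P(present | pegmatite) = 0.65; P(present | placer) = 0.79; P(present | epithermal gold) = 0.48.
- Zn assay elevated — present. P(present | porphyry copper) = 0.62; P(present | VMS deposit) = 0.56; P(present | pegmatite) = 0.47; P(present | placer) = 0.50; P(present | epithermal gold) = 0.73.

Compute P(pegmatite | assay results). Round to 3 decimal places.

For each hypothesis, the unnormalized posterior weight is prior × product of the assay result likelihoods:
  porphyry copper: 0.266 × 0.44 × 0.29 × 0.62 = 0.021044
  VMS deposit: 0.134 × 0.29 × 0.96 × 0.56 = 0.020891
  pegmatite: 0.244 × 0.86 × 0.65 × 0.47 = 0.064106
  placer: 0.130 × 0.84 × 0.79 × 0.50 = 0.043134
  epithermal gold: 0.226 × 0.29 × 0.48 × 0.73 = 0.022965
The unnormalized weights sum to 0.17214.
P(pegmatite | evidence) = 0.064106 / 0.17214 ≈ 0.372.

0.372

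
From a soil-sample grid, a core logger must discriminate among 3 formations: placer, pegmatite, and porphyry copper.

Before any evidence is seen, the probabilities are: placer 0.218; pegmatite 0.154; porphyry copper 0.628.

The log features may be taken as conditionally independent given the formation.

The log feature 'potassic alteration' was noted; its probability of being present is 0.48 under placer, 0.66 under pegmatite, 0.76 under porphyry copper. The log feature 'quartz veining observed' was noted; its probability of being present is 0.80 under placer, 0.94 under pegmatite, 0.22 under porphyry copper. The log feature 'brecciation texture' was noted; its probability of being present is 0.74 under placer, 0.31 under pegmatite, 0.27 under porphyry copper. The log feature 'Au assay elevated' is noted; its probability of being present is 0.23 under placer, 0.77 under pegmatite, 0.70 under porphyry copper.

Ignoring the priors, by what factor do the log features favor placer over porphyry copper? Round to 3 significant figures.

Joint likelihood of the log feature pattern under each hypothesis:
  placer: 0.48 × 0.80 × 0.74 × 0.23 = 0.065357
  porphyry copper: 0.76 × 0.22 × 0.27 × 0.70 = 0.031601
Bayes factor = 0.065357 / 0.031601 ≈ 2.07

2.07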